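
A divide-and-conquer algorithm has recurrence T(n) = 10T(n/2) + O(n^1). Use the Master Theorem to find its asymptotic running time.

Master Theorem for T(n) = 10T(n/2) + O(n^1):

a = 10, b = 2, c = 1
log_b(a) = log_2(10) = 3.3219

Case 1: c = 1 < log_2(10) = 3.3219
T(n) = O(n^(log_2 10))

For T(n) = 10T(n/2) + O(n^1): log_2(10) = 3.3219. This is Case 1 of the Master Theorem (c < log_b(a), work dominated by leaves), giving O(n^(log_2 10)).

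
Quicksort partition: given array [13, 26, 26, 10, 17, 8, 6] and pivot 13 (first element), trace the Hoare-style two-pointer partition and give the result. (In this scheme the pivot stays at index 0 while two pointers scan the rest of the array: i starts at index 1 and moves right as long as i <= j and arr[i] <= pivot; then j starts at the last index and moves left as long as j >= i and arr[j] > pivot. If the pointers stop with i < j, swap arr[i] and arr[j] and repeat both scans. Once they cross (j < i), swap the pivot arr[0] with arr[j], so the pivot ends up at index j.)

Hoare-style two-pointer partition with pivot = 13:

Initial array: [13, 26, 26, 10, 17, 8, 6]

Pointers start at i = 1, j = 6.
i stops at index 1 (arr[1]=26 > 13), j stops at index 6 (arr[6]=6 <= 13): swap arr[1] and arr[6], array becomes [13, 6, 26, 10, 17, 8, 26]
i stops at index 2 (arr[2]=26 > 13), j stops at index 5 (arr[5]=8 <= 13): swap arr[2] and arr[5], array becomes [13, 6, 8, 10, 17, 26, 26]
i ends at 4, j ends at 3: the pointers have crossed (j < i), so scanning stops.

Swap pivot arr[0] with arr[3] to place pivot at position 3: [10, 6, 8, 13, 17, 26, 26]
Pivot position: 3

After partitioning with pivot 13, the array becomes [10, 6, 8, 13, 17, 26, 26]. The pivot is placed at index 3. All elements to the left of the pivot are <= 13, and all elements to the right are > 13.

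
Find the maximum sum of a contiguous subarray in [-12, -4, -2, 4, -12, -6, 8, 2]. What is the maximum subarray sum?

Using Kadane's algorithm on [-12, -4, -2, 4, -12, -6, 8, 2]:

Scanning through the array:
Position 1 (value -4): max_ending_here = -4, max_so_far = -4
Position 2 (value -2): max_ending_here = -2, max_so_far = -2
Position 3 (value 4): max_ending_here = 4, max_so_far = 4
Position 4 (value -12): max_ending_here = -8, max_so_far = 4
Position 5 (value -6): max_ending_here = -6, max_so_far = 4
Position 6 (value 8): max_ending_here = 8, max_so_far = 8
Position 7 (value 2): max_ending_here = 10, max_so_far = 10

Maximum subarray: [8, 2]
Maximum sum: 10

The maximum subarray is [8, 2] with sum 10. This subarray runs from index 6 to index 7.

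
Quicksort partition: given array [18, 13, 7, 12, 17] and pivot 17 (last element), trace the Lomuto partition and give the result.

Lomuto partition with pivot = 17:

Initial array: [18, 13, 7, 12, 17]

arr[0]=18 > 17: no swap
arr[1]=13 <= 17: swap with position 0, array becomes [13, 18, 7, 12, 17]
arr[2]=7 <= 17: swap with position 1, array becomes [13, 7, 18, 12, 17]
arr[3]=12 <= 17: swap with position 2, array becomes [13, 7, 12, 18, 17]

Place pivot at position 3: [13, 7, 12, 17, 18]
Pivot position: 3

After partitioning with pivot 17, the array becomes [13, 7, 12, 17, 18]. The pivot is placed at index 3. All elements to the left of the pivot are <= 17, and all elements to the right are > 17.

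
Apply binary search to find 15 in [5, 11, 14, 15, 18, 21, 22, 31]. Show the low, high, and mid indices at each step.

Binary search for 15 in [5, 11, 14, 15, 18, 21, 22, 31]:

lo=0, hi=7, mid=3, arr[mid]=15 -> Found target at index 3!

Binary search finds 15 at index 3 after 1 comparisons. The search repeatedly halves the search space by comparing with the middle element.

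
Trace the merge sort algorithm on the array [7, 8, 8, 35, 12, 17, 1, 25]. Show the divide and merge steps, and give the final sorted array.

Merge sort trace:

Split: [7, 8, 8, 35, 12, 17, 1, 25] -> [7, 8, 8, 35] and [12, 17, 1, 25]
  Split: [7, 8, 8, 35] -> [7, 8] and [8, 35]
    Split: [7, 8] -> [7] and [8]
    Merge: [7] + [8] -> [7, 8]
    Split: [8, 35] -> [8] and [35]
    Merge: [8] + [35] -> [8, 35]
  Merge: [7, 8] + [8, 35] -> [7, 8, 8, 35]
  Split: [12, 17, 1, 25] -> [12, 17] and [1, 25]
    Split: [12, 17] -> [12] and [17]
    Merge: [12] + [17] -> [12, 17]
    Split: [1, 25] -> [1] and [25]
    Merge: [1] + [25] -> [1, 25]
  Merge: [12, 17] + [1, 25] -> [1, 12, 17, 25]
Merge: [7, 8, 8, 35] + [1, 12, 17, 25] -> [1, 7, 8, 8, 12, 17, 25, 35]

Final sorted array: [1, 7, 8, 8, 12, 17, 25, 35]

The merge sort proceeds by recursively splitting the array and merging sorted halves.
After all merges, the sorted array is [1, 7, 8, 8, 12, 17, 25, 35].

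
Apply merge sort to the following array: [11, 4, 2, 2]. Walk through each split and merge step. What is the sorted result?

Merge sort trace:

Split: [11, 4, 2, 2] -> [11, 4] and [2, 2]
  Split: [11, 4] -> [11] and [4]
  Merge: [11] + [4] -> [4, 11]
  Split: [2, 2] -> [2] and [2]
  Merge: [2] + [2] -> [2, 2]
Merge: [4, 11] + [2, 2] -> [2, 2, 4, 11]

Final sorted array: [2, 2, 4, 11]

The merge sort proceeds by recursively splitting the array and merging sorted halves.
After all merges, the sorted array is [2, 2, 4, 11].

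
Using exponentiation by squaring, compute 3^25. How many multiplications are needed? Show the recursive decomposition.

Computing 3^25 by squaring (build up from 3^1; each line after the first costs one multiplication):

3^1 = 3
3^2 = (3^1)^2 = 3^2 = 9
3^3 = 3 * 3^2 = 3 * 9 = 27
3^6 = (3^3)^2 = 27^2 = 729
3^12 = (3^6)^2 = 729^2 = 531441
3^24 = (3^12)^2 = 531441^2 = 282429536481
3^25 = 3 * 3^24 = 3 * 282429536481 = 847288609443

Result: 847288609443
Multiplications needed: 6 (6 lines after 3^1)

3^25 = 847288609443. Using exponentiation by squaring, this requires 6 multiplications. The key idea: if the exponent is even, square the half-power; if odd, multiply by the base once.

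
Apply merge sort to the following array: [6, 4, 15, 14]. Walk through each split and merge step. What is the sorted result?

Merge sort trace:

Split: [6, 4, 15, 14] -> [6, 4] and [15, 14]
  Split: [6, 4] -> [6] and [4]
  Merge: [6] + [4] -> [4, 6]
  Split: [15, 14] -> [15] and [14]
  Merge: [15] + [14] -> [14, 15]
Merge: [4, 6] + [14, 15] -> [4, 6, 14, 15]

Final sorted array: [4, 6, 14, 15]

The merge sort proceeds by recursively splitting the array and merging sorted halves.
After all merges, the sorted array is [4, 6, 14, 15].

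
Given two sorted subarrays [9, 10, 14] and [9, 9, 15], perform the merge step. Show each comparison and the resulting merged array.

Merging process:

Compare 9 vs 9: take 9 from left. Merged: [9]
Compare 10 vs 9: take 9 from right. Merged: [9, 9]
Compare 10 vs 9: take 9 from right. Merged: [9, 9, 9]
Compare 10 vs 15: take 10 from left. Merged: [9, 9, 9, 10]
Compare 14 vs 15: take 14 from left. Merged: [9, 9, 9, 10, 14]
Append remaining from right: [15]. Merged: [9, 9, 9, 10, 14, 15]

Final merged array: [9, 9, 9, 10, 14, 15]
Total comparisons: 5

The merged array is [9, 9, 9, 10, 14, 15], requiring 5 comparisons. The merge step runs in O(n) time where n is the total number of elements.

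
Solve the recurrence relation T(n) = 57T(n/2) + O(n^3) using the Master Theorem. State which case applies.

Master Theorem for T(n) = 57T(n/2) + O(n^3):

a = 57, b = 2, c = 3
log_b(a) = log_2(57) = 5.8329

Case 1: c = 3 < log_2(57) = 5.8329
T(n) = O(n^(log_2 57))

For T(n) = 57T(n/2) + O(n^3): log_2(57) = 5.8329. This is Case 1 of the Master Theorem (c < log_b(a), work dominated by leaves), giving O(n^(log_2 57)).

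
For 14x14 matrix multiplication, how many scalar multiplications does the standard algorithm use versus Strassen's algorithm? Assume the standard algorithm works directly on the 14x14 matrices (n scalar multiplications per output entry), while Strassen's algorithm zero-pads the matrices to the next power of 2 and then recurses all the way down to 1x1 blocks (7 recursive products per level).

Matrix multiplication for 14x14 matrices:

Strassen's algorithm requires power-of-2 dimensions. Pad 14x14 to 16x16 (next power of 2).

Standard algorithm: 14^3 = 2744 multiplications
Strassen's algorithm: 7^(log2(16)) = 7^4 = 2401 multiplications
Savings: 2744 - 2401 = 343 multiplications

Standard: 2744 multiplications (14^3). Strassen: 2401 multiplications (7^4, after padding to 16x16). Strassen reduces 8 recursive multiplications to 7 at each level.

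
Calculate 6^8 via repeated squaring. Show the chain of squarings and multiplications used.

Computing 6^8 by squaring (build up from 6^1; each line after the first costs one multiplication):

6^1 = 6
6^2 = (6^1)^2 = 6^2 = 36
6^4 = (6^2)^2 = 36^2 = 1296
6^8 = (6^4)^2 = 1296^2 = 1679616

Result: 1679616
Multiplications needed: 3 (3 lines after 6^1)

6^8 = 1679616. Using exponentiation by squaring, this requires 3 multiplications. The key idea: if the exponent is even, square the half-power; if odd, multiply by the base once.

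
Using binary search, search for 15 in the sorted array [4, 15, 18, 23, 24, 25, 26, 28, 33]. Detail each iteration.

Binary search for 15 in [4, 15, 18, 23, 24, 25, 26, 28, 33]:

lo=0, hi=8, mid=4, arr[mid]=24 -> 24 > 15, search left half
lo=0, hi=3, mid=1, arr[mid]=15 -> Found target at index 1!

Binary search finds 15 at index 1 after 2 comparisons. The search repeatedly halves the search space by comparing with the middle element.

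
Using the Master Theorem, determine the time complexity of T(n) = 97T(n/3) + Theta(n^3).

Master Theorem for T(n) = 97T(n/3) + O(n^3):

a = 97, b = 3, c = 3
log_b(a) = log_3(97) = 4.1641

Case 1: c = 3 < log_3(97) = 4.1641
T(n) = O(n^(log_3 97))

For T(n) = 97T(n/3) + O(n^3): log_3(97) = 4.1641. This is Case 1 of the Master Theorem (c < log_b(a), work dominated by leaves), giving O(n^(log_3 97)).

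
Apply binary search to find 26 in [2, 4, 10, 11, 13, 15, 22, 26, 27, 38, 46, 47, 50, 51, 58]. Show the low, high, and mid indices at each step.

Binary search for 26 in [2, 4, 10, 11, 13, 15, 22, 26, 27, 38, 46, 47, 50, 51, 58]:

lo=0, hi=14, mid=7, arr[mid]=26 -> Found target at index 7!

Binary search finds 26 at index 7 after 1 comparisons. The search repeatedly halves the search space by comparing with the middle element.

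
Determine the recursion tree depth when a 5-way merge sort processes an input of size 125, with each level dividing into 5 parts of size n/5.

For divide and conquer with division factor 5:

Problem sizes at each level:
Level 0: 125
Level 1: 25
Level 2: 5
Level 3: 1

The root is level 0 and the size-1 base case is level 3 (the tree spans levels 0 through 3, i.e. 4 levels counting the root), so the depth is the number of divisions: log_5(125) = 3

The recursion tree depth is log_5(125) = 3. At each level, the problem size is divided by 5, so it takes 3 divisions to reduce to a base case of size 1. The algorithm makes 5 recursive calls at each level.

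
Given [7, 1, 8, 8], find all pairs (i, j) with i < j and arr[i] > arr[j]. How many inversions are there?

Finding inversions in [7, 1, 8, 8]:

(0, 1): arr[0]=7 > arr[1]=1

Total inversions: 1

The array has 1 inversion(s): (0,1). Each pair (i,j) satisfies i < j and arr[i] > arr[j].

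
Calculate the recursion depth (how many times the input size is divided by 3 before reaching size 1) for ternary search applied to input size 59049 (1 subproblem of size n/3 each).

For divide and conquer with division factor 3:

Problem sizes at each level:
Level 0: 59049
Level 1: 19683
Level 2: 6561
Level 3: 2187
Level 4: 729
Level 5: 243
Level 6: 81
Level 7: 27
Level 8: 9
Level 9: 3
Level 10: 1

The root is level 0 and the size-1 base case is level 10 (the tree spans levels 0 through 10, i.e. 11 levels counting the root), so the depth is the number of divisions: log_3(59049) = 10

The recursion tree depth is log_3(59049) = 10. At each level, the problem size is divided by 3, so it takes 10 divisions to reduce to a base case of size 1. The algorithm makes 1 recursive call at each level.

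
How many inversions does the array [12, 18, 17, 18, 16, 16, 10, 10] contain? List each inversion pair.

Finding inversions in [12, 18, 17, 18, 16, 16, 10, 10]:

(0, 6): arr[0]=12 > arr[6]=10
(0, 7): arr[0]=12 > arr[7]=10
(1, 2): arr[1]=18 > arr[2]=17
(1, 4): arr[1]=18 > arr[4]=16
(1, 5): arr[1]=18 > arr[5]=16
(1, 6): arr[1]=18 > arr[6]=10
(1, 7): arr[1]=18 > arr[7]=10
(2, 4): arr[2]=17 > arr[4]=16
(2, 5): arr[2]=17 > arr[5]=16
(2, 6): arr[2]=17 > arr[6]=10
(2, 7): arr[2]=17 > arr[7]=10
(3, 4): arr[3]=18 > arr[4]=16
(3, 5): arr[3]=18 > arr[5]=16
(3, 6): arr[3]=18 > arr[6]=10
(3, 7): arr[3]=18 > arr[7]=10
(4, 6): arr[4]=16 > arr[6]=10
(4, 7): arr[4]=16 > arr[7]=10
(5, 6): arr[5]=16 > arr[6]=10
(5, 7): arr[5]=16 > arr[7]=10

Total inversions: 19

The array has 19 inversion(s): (0,6), (0,7), (1,2), (1,4), (1,5), (1,6), (1,7), (2,4), (2,5), (2,6), (2,7), (3,4), (3,5), (3,6), (3,7), (4,6), (4,7), (5,6), (5,7). Each pair (i,j) satisfies i < j and arr[i] > arr[j].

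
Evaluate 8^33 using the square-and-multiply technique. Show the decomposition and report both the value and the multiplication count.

Computing 8^33 by squaring (build up from 8^1; each line after the first costs one multiplication):

8^1 = 8
8^2 = (8^1)^2 = 8^2 = 64
8^4 = (8^2)^2 = 64^2 = 4096
8^8 = (8^4)^2 = 4096^2 = 16777216
8^16 = (8^8)^2 = 16777216^2 = 281474976710656
8^32 = (8^16)^2 = 281474976710656^2 = 79228162514264337593543950336
8^33 = 8 * 8^32 = 8 * 79228162514264337593543950336 = 633825300114114700748351602688

Result: 633825300114114700748351602688
Multiplications needed: 6 (6 lines after 8^1)

8^33 = 633825300114114700748351602688. Using exponentiation by squaring, this requires 6 multiplications. The key idea: if the exponent is even, square the half-power; if odd, multiply by the base once.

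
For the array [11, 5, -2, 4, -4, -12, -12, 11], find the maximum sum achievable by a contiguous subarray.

Using Kadane's algorithm on [11, 5, -2, 4, -4, -12, -12, 11]:

Scanning through the array:
Position 1 (value 5): max_ending_here = 16, max_so_far = 16
Position 2 (value -2): max_ending_here = 14, max_so_far = 16
Position 3 (value 4): max_ending_here = 18, max_so_far = 18
Position 4 (value -4): max_ending_here = 14, max_so_far = 18
Position 5 (value -12): max_ending_here = 2, max_so_far = 18
Position 6 (value -12): max_ending_here = -10, max_so_far = 18
Position 7 (value 11): max_ending_here = 11, max_so_far = 18

Maximum subarray: [11, 5, -2, 4]
Maximum sum: 18

The maximum subarray is [11, 5, -2, 4] with sum 18. This subarray runs from index 0 to index 3.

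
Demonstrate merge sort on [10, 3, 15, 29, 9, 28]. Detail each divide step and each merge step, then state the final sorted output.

Merge sort trace:

Split: [10, 3, 15, 29, 9, 28] -> [10, 3, 15] and [29, 9, 28]
  Split: [10, 3, 15] -> [10] and [3, 15]
    Split: [3, 15] -> [3] and [15]
    Merge: [3] + [15] -> [3, 15]
  Merge: [10] + [3, 15] -> [3, 10, 15]
  Split: [29, 9, 28] -> [29] and [9, 28]
    Split: [9, 28] -> [9] and [28]
    Merge: [9] + [28] -> [9, 28]
  Merge: [29] + [9, 28] -> [9, 28, 29]
Merge: [3, 10, 15] + [9, 28, 29] -> [3, 9, 10, 15, 28, 29]

Final sorted array: [3, 9, 10, 15, 28, 29]

The merge sort proceeds by recursively splitting the array and merging sorted halves.
After all merges, the sorted array is [3, 9, 10, 15, 28, 29].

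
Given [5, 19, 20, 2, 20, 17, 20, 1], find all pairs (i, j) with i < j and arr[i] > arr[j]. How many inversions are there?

Finding inversions in [5, 19, 20, 2, 20, 17, 20, 1]:

(0, 3): arr[0]=5 > arr[3]=2
(0, 7): arr[0]=5 > arr[7]=1
(1, 3): arr[1]=19 > arr[3]=2
(1, 5): arr[1]=19 > arr[5]=17
(1, 7): arr[1]=19 > arr[7]=1
(2, 3): arr[2]=20 > arr[3]=2
(2, 5): arr[2]=20 > arr[5]=17
(2, 7): arr[2]=20 > arr[7]=1
(3, 7): arr[3]=2 > arr[7]=1
(4, 5): arr[4]=20 > arr[5]=17
(4, 7): arr[4]=20 > arr[7]=1
(5, 7): arr[5]=17 > arr[7]=1
(6, 7): arr[6]=20 > arr[7]=1

Total inversions: 13

The array has 13 inversion(s): (0,3), (0,7), (1,3), (1,5), (1,7), (2,3), (2,5), (2,7), (3,7), (4,5), (4,7), (5,7), (6,7). Each pair (i,j) satisfies i < j and arr[i] > arr[j].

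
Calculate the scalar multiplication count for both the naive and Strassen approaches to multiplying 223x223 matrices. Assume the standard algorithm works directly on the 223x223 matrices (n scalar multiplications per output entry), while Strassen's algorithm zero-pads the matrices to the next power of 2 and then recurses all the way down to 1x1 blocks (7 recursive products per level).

Matrix multiplication for 223x223 matrices:

Strassen's algorithm requires power-of-2 dimensions. Pad 223x223 to 256x256 (next power of 2).

Standard algorithm: 223^3 = 11089567 multiplications
Strassen's algorithm: 7^(log2(256)) = 7^8 = 5764801 multiplications
Savings: 11089567 - 5764801 = 5324766 multiplications

Standard: 11089567 multiplications (223^3). Strassen: 5764801 multiplications (7^8, after padding to 256x256). Strassen reduces 8 recursive multiplications to 7 at each level.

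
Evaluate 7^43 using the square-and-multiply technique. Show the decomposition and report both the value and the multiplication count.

Computing 7^43 by squaring (build up from 7^1; each line after the first costs one multiplication):

7^1 = 7
7^2 = (7^1)^2 = 7^2 = 49
7^4 = (7^2)^2 = 49^2 = 2401
7^5 = 7 * 7^4 = 7 * 2401 = 16807
7^10 = (7^5)^2 = 16807^2 = 282475249
7^20 = (7^10)^2 = 282475249^2 = 79792266297612001
7^21 = 7 * 7^20 = 7 * 79792266297612001 = 558545864083284007
7^42 = (7^21)^2 = 558545864083284007^2 = 311973482284542371301330321821976049
7^43 = 7 * 7^42 = 7 * 311973482284542371301330321821976049 = 2183814375991796599109312252753832343

Result: 2183814375991796599109312252753832343
Multiplications needed: 8 (8 lines after 7^1)

7^43 = 2183814375991796599109312252753832343. Using exponentiation by squaring, this requires 8 multiplications. The key idea: if the exponent is even, square the half-power; if odd, multiply by the base once.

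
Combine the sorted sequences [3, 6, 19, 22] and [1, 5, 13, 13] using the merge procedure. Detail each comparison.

Merging process:

Compare 3 vs 1: take 1 from right. Merged: [1]
Compare 3 vs 5: take 3 from left. Merged: [1, 3]
Compare 6 vs 5: take 5 from right. Merged: [1, 3, 5]
Compare 6 vs 13: take 6 from left. Merged: [1, 3, 5, 6]
Compare 19 vs 13: take 13 from right. Merged: [1, 3, 5, 6, 13]
Compare 19 vs 13: take 13 from right. Merged: [1, 3, 5, 6, 13, 13]
Append remaining from left: [19, 22]. Merged: [1, 3, 5, 6, 13, 13, 19, 22]

Final merged array: [1, 3, 5, 6, 13, 13, 19, 22]
Total comparisons: 6

The merged array is [1, 3, 5, 6, 13, 13, 19, 22], requiring 6 comparisons. The merge step runs in O(n) time where n is the total number of elements.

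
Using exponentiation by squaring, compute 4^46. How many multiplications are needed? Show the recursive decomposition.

Computing 4^46 by squaring (build up from 4^1; each line after the first costs one multiplication):

4^1 = 4
4^2 = (4^1)^2 = 4^2 = 16
4^4 = (4^2)^2 = 16^2 = 256
4^5 = 4 * 4^4 = 4 * 256 = 1024
4^10 = (4^5)^2 = 1024^2 = 1048576
4^11 = 4 * 4^10 = 4 * 1048576 = 4194304
4^22 = (4^11)^2 = 4194304^2 = 17592186044416
4^23 = 4 * 4^22 = 4 * 17592186044416 = 70368744177664
4^46 = (4^23)^2 = 70368744177664^2 = 4951760157141521099596496896

Result: 4951760157141521099596496896
Multiplications needed: 8 (8 lines after 4^1)

4^46 = 4951760157141521099596496896. Using exponentiation by squaring, this requires 8 multiplications. The key idea: if the exponent is even, square the half-power; if odd, multiply by the base once.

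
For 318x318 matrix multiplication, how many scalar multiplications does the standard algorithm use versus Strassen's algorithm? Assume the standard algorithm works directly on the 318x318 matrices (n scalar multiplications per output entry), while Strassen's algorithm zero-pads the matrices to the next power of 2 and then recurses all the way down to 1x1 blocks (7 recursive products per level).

Matrix multiplication for 318x318 matrices:

Strassen's algorithm requires power-of-2 dimensions. Pad 318x318 to 512x512 (next power of 2).

Standard algorithm: 318^3 = 32157432 multiplications
Strassen's algorithm: 7^(log2(512)) = 7^9 = 40353607 multiplications
Difference: 32157432 - 40353607 = -8196175 (Strassen uses MORE here due to padding overhead — for small or just-over-power-of-2 n, padding can outweigh the per-level savings)

Standard: 32157432 multiplications (318^3). Strassen: 40353607 multiplications (7^9, after padding to 512x512). Strassen reduces 8 recursive multiplications to 7 at each level.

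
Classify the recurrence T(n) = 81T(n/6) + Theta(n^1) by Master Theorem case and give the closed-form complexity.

Master Theorem for T(n) = 81T(n/6) + O(n^1):

a = 81, b = 6, c = 1
log_b(a) = log_6(81) = 2.4526

Case 1: c = 1 < log_6(81) = 2.4526
T(n) = O(n^(log_6 81))

For T(n) = 81T(n/6) + O(n^1): log_6(81) = 2.4526. This is Case 1 of the Master Theorem (c < log_b(a), work dominated by leaves), giving O(n^(log_6 81)).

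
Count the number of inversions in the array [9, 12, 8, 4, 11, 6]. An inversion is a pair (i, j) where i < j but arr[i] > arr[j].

Finding inversions in [9, 12, 8, 4, 11, 6]:

(0, 2): arr[0]=9 > arr[2]=8
(0, 3): arr[0]=9 > arr[3]=4
(0, 5): arr[0]=9 > arr[5]=6
(1, 2): arr[1]=12 > arr[2]=8
(1, 3): arr[1]=12 > arr[3]=4
(1, 4): arr[1]=12 > arr[4]=11
(1, 5): arr[1]=12 > arr[5]=6
(2, 3): arr[2]=8 > arr[3]=4
(2, 5): arr[2]=8 > arr[5]=6
(4, 5): arr[4]=11 > arr[5]=6

Total inversions: 10

The array has 10 inversion(s): (0,2), (0,3), (0,5), (1,2), (1,3), (1,4), (1,5), (2,3), (2,5), (4,5). Each pair (i,j) satisfies i < j and arr[i] > arr[j].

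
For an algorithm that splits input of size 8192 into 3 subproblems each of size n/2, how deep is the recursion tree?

For divide and conquer with division factor 2:

Problem sizes at each level:
Level 0: 8192
Level 1: 4096
Level 2: 2048
Level 3: 1024
Level 4: 512
Level 5: 256
Level 6: 128
Level 7: 64
Level 8: 32
Level 9: 16
Level 10: 8
Level 11: 4
Level 12: 2
Level 13: 1

The root is level 0 and the size-1 base case is level 13 (the tree spans levels 0 through 13, i.e. 14 levels counting the root), so the depth is the number of divisions: log_2(8192) = 13

The recursion tree depth is log_2(8192) = 13. At each level, the problem size is divided by 2, so it takes 13 divisions to reduce to a base case of size 1. The algorithm makes 3 recursive calls at each level.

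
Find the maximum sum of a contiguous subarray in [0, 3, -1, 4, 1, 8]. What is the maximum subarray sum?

Using Kadane's algorithm on [0, 3, -1, 4, 1, 8]:

Scanning through the array:
Position 1 (value 3): max_ending_here = 3, max_so_far = 3
Position 2 (value -1): max_ending_here = 2, max_so_far = 3
Position 3 (value 4): max_ending_here = 6, max_so_far = 6
Position 4 (value 1): max_ending_here = 7, max_so_far = 7
Position 5 (value 8): max_ending_here = 15, max_so_far = 15

Maximum subarray: [0, 3, -1, 4, 1, 8]
Maximum sum: 15

The maximum subarray is [0, 3, -1, 4, 1, 8] with sum 15. This subarray runs from index 0 to index 5.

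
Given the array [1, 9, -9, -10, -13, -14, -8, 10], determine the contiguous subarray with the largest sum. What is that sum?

Using Kadane's algorithm on [1, 9, -9, -10, -13, -14, -8, 10]:

Scanning through the array:
Position 1 (value 9): max_ending_here = 10, max_so_far = 10
Position 2 (value -9): max_ending_here = 1, max_so_far = 10
Position 3 (value -10): max_ending_here = -9, max_so_far = 10
Position 4 (value -13): max_ending_here = -13, max_so_far = 10
Position 5 (value -14): max_ending_here = -14, max_so_far = 10
Position 6 (value -8): max_ending_here = -8, max_so_far = 10
Position 7 (value 10): max_ending_here = 10, max_so_far = 10

Maximum subarray: [1, 9]
Maximum sum: 10

The maximum subarray is [1, 9] with sum 10. This subarray runs from index 0 to index 1.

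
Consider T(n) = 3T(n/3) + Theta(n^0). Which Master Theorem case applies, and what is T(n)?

Master Theorem for T(n) = 3T(n/3) + O(n^0):

a = 3, b = 3, c = 0
log_b(a) = log_3(3) = 1.0000

Case 1: c = 0 < log_3(3) = 1.0000
T(n) = O(n^(log_3 3)) = O(n)

For T(n) = 3T(n/3) + O(n^0): log_3(3) = 1.0000. This is Case 1 of the Master Theorem (c < log_b(a), work dominated by leaves), giving O(n).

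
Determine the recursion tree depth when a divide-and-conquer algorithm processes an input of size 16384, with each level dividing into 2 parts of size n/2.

For divide and conquer with division factor 2:

Problem sizes at each level:
Level 0: 16384
Level 1: 8192
Level 2: 4096
Level 3: 2048
Level 4: 1024
Level 5: 512
Level 6: 256
Level 7: 128
Level 8: 64
Level 9: 32
Level 10: 16
Level 11: 8
Level 12: 4
Level 13: 2
Level 14: 1

The root is level 0 and the size-1 base case is level 14 (the tree spans levels 0 through 14, i.e. 15 levels counting the root), so the depth is the number of divisions: log_2(16384) = 14

The recursion tree depth is log_2(16384) = 14. At each level, the problem size is divided by 2, so it takes 14 divisions to reduce to a base case of size 1. The algorithm makes 2 recursive calls at each level.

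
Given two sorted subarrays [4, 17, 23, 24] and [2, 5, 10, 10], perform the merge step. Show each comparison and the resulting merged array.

Merging process:

Compare 4 vs 2: take 2 from right. Merged: [2]
Compare 4 vs 5: take 4 from left. Merged: [2, 4]
Compare 17 vs 5: take 5 from right. Merged: [2, 4, 5]
Compare 17 vs 10: take 10 from right. Merged: [2, 4, 5, 10]
Compare 17 vs 10: take 10 from right. Merged: [2, 4, 5, 10, 10]
Append remaining from left: [17, 23, 24]. Merged: [2, 4, 5, 10, 10, 17, 23, 24]

Final merged array: [2, 4, 5, 10, 10, 17, 23, 24]
Total comparisons: 5

The merged array is [2, 4, 5, 10, 10, 17, 23, 24], requiring 5 comparisons. The merge step runs in O(n) time where n is the total number of elements.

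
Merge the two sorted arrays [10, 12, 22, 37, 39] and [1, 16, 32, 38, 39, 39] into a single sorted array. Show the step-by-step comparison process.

Merging process:

Compare 10 vs 1: take 1 from right. Merged: [1]
Compare 10 vs 16: take 10 from left. Merged: [1, 10]
Compare 12 vs 16: take 12 from left. Merged: [1, 10, 12]
Compare 22 vs 16: take 16 from right. Merged: [1, 10, 12, 16]
Compare 22 vs 32: take 22 from left. Merged: [1, 10, 12, 16, 22]
Compare 37 vs 32: take 32 from right. Merged: [1, 10, 12, 16, 22, 32]
Compare 37 vs 38: take 37 from left. Merged: [1, 10, 12, 16, 22, 32, 37]
Compare 39 vs 38: take 38 from right. Merged: [1, 10, 12, 16, 22, 32, 37, 38]
Compare 39 vs 39: take 39 from left. Merged: [1, 10, 12, 16, 22, 32, 37, 38, 39]
Append remaining from right: [39, 39]. Merged: [1, 10, 12, 16, 22, 32, 37, 38, 39, 39, 39]

Final merged array: [1, 10, 12, 16, 22, 32, 37, 38, 39, 39, 39]
Total comparisons: 9

The merged array is [1, 10, 12, 16, 22, 32, 37, 38, 39, 39, 39], requiring 9 comparisons. The merge step runs in O(n) time where n is the total number of elements.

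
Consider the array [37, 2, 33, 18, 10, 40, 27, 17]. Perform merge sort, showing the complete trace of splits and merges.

Merge sort trace:

Split: [37, 2, 33, 18, 10, 40, 27, 17] -> [37, 2, 33, 18] and [10, 40, 27, 17]
  Split: [37, 2, 33, 18] -> [37, 2] and [33, 18]
    Split: [37, 2] -> [37] and [2]
    Merge: [37] + [2] -> [2, 37]
    Split: [33, 18] -> [33] and [18]
    Merge: [33] + [18] -> [18, 33]
  Merge: [2, 37] + [18, 33] -> [2, 18, 33, 37]
  Split: [10, 40, 27, 17] -> [10, 40] and [27, 17]
    Split: [10, 40] -> [10] and [40]
    Merge: [10] + [40] -> [10, 40]
    Split: [27, 17] -> [27] and [17]
    Merge: [27] + [17] -> [17, 27]
  Merge: [10, 40] + [17, 27] -> [10, 17, 27, 40]
Merge: [2, 18, 33, 37] + [10, 17, 27, 40] -> [2, 10, 17, 18, 27, 33, 37, 40]

Final sorted array: [2, 10, 17, 18, 27, 33, 37, 40]

The merge sort proceeds by recursively splitting the array and merging sorted halves.
After all merges, the sorted array is [2, 10, 17, 18, 27, 33, 37, 40].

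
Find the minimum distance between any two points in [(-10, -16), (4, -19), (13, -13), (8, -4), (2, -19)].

Computing all pairwise distances among 5 points:

d((-10, -16), (4, -19)) = 14.3178
d((-10, -16), (13, -13)) = 23.1948
d((-10, -16), (8, -4)) = 21.6333
d((-10, -16), (2, -19)) = 12.3693
d((4, -19), (13, -13)) = 10.8167
d((4, -19), (8, -4)) = 15.5242
d((4, -19), (2, -19)) = 2.0 <-- minimum
d((13, -13), (8, -4)) = 10.2956
d((13, -13), (2, -19)) = 12.53
d((8, -4), (2, -19)) = 16.1555

Closest pair: (4, -19) and (2, -19) with distance 2.0

The closest pair is (4, -19) and (2, -19) with Euclidean distance 2.0. For 5 points, brute-force pairwise comparison is shown above. For large n, the divide-and-conquer algorithm (sort by x, recurse on halves, check the dividing strip) achieves O(n log n).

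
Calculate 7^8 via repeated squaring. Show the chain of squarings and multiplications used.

Computing 7^8 by squaring (build up from 7^1; each line after the first costs one multiplication):

7^1 = 7
7^2 = (7^1)^2 = 7^2 = 49
7^4 = (7^2)^2 = 49^2 = 2401
7^8 = (7^4)^2 = 2401^2 = 5764801

Result: 5764801
Multiplications needed: 3 (3 lines after 7^1)

7^8 = 5764801. Using exponentiation by squaring, this requires 3 multiplications. The key idea: if the exponent is even, square the half-power; if odd, multiply by the base once.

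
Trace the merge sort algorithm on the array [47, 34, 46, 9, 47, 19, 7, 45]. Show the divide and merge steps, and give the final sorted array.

Merge sort trace:

Split: [47, 34, 46, 9, 47, 19, 7, 45] -> [47, 34, 46, 9] and [47, 19, 7, 45]
  Split: [47, 34, 46, 9] -> [47, 34] and [46, 9]
    Split: [47, 34] -> [47] and [34]
    Merge: [47] + [34] -> [34, 47]
    Split: [46, 9] -> [46] and [9]
    Merge: [46] + [9] -> [9, 46]
  Merge: [34, 47] + [9, 46] -> [9, 34, 46, 47]
  Split: [47, 19, 7, 45] -> [47, 19] and [7, 45]
    Split: [47, 19] -> [47] and [19]
    Merge: [47] + [19] -> [19, 47]
    Split: [7, 45] -> [7] and [45]
    Merge: [7] + [45] -> [7, 45]
  Merge: [19, 47] + [7, 45] -> [7, 19, 45, 47]
Merge: [9, 34, 46, 47] + [7, 19, 45, 47] -> [7, 9, 19, 34, 45, 46, 47, 47]

Final sorted array: [7, 9, 19, 34, 45, 46, 47, 47]

The merge sort proceeds by recursively splitting the array and merging sorted halves.
After all merges, the sorted array is [7, 9, 19, 34, 45, 46, 47, 47].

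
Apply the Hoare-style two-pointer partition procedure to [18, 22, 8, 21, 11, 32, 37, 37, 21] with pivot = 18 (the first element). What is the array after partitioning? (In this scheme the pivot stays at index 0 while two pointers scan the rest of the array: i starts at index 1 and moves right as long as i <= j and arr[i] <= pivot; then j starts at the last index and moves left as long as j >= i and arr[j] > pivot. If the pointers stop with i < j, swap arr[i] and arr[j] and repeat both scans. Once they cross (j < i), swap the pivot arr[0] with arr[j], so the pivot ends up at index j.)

Hoare-style two-pointer partition with pivot = 18:

Initial array: [18, 22, 8, 21, 11, 32, 37, 37, 21]

Pointers start at i = 1, j = 8.
i stops at index 1 (arr[1]=22 > 18), j stops at index 4 (arr[4]=11 <= 18): swap arr[1] and arr[4], array becomes [18, 11, 8, 21, 22, 32, 37, 37, 21]
i ends at 3, j ends at 2: the pointers have crossed (j < i), so scanning stops.

Swap pivot arr[0] with arr[2] to place pivot at position 2: [8, 11, 18, 21, 22, 32, 37, 37, 21]
Pivot position: 2

After partitioning with pivot 18, the array becomes [8, 11, 18, 21, 22, 32, 37, 37, 21]. The pivot is placed at index 2. All elements to the left of the pivot are <= 18, and all elements to the right are > 18.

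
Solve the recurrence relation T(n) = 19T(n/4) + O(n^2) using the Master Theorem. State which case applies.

Master Theorem for T(n) = 19T(n/4) + O(n^2):

a = 19, b = 4, c = 2
log_b(a) = log_4(19) = 2.1240

Case 1: c = 2 < log_4(19) = 2.1240
T(n) = O(n^(log_4 19))

For T(n) = 19T(n/4) + O(n^2): log_4(19) = 2.1240. This is Case 1 of the Master Theorem (c < log_b(a), work dominated by leaves), giving O(n^(log_4 19)).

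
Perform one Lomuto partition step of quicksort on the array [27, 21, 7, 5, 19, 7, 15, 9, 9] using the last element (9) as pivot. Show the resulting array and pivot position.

Lomuto partition with pivot = 9:

Initial array: [27, 21, 7, 5, 19, 7, 15, 9, 9]

arr[0]=27 > 9: no swap
arr[1]=21 > 9: no swap
arr[2]=7 <= 9: swap with position 0, array becomes [7, 21, 27, 5, 19, 7, 15, 9, 9]
arr[3]=5 <= 9: swap with position 1, array becomes [7, 5, 27, 21, 19, 7, 15, 9, 9]
arr[4]=19 > 9: no swap
arr[5]=7 <= 9: swap with position 2, array becomes [7, 5, 7, 21, 19, 27, 15, 9, 9]
arr[6]=15 > 9: no swap
arr[7]=9 <= 9: swap with position 3, array becomes [7, 5, 7, 9, 19, 27, 15, 21, 9]

Place pivot at position 4: [7, 5, 7, 9, 9, 27, 15, 21, 19]
Pivot position: 4

After partitioning with pivot 9, the array becomes [7, 5, 7, 9, 9, 27, 15, 21, 19]. The pivot is placed at index 4. All elements to the left of the pivot are <= 9, and all elements to the right are > 9.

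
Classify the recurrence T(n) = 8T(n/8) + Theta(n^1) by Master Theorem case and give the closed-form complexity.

Master Theorem for T(n) = 8T(n/8) + O(n^1):

a = 8, b = 8, c = 1
log_b(a) = log_8(8) = 1.0000

Case 2: c = 1 = log_8(8) = 1.0000
T(n) = O(n^1 log n) = O(n log n)

For T(n) = 8T(n/8) + O(n^1): log_8(8) = 1.0000. This is Case 2 of the Master Theorem (c = log_b(a), equal work at all levels), giving O(n log n).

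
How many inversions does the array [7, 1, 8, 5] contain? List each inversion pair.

Finding inversions in [7, 1, 8, 5]:

(0, 1): arr[0]=7 > arr[1]=1
(0, 3): arr[0]=7 > arr[3]=5
(2, 3): arr[2]=8 > arr[3]=5

Total inversions: 3

The array has 3 inversion(s): (0,1), (0,3), (2,3). Each pair (i,j) satisfies i < j and arr[i] > arr[j].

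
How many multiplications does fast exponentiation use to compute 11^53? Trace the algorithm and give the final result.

Computing 11^53 by squaring (build up from 11^1; each line after the first costs one multiplication):

11^1 = 11
11^2 = (11^1)^2 = 11^2 = 121
11^3 = 11 * 11^2 = 11 * 121 = 1331
11^6 = (11^3)^2 = 1331^2 = 1771561
11^12 = (11^6)^2 = 1771561^2 = 3138428376721
11^13 = 11 * 11^12 = 11 * 3138428376721 = 34522712143931
11^26 = (11^13)^2 = 34522712143931^2 = 1191817653772720942460132761
11^52 = (11^26)^2 = 1191817653772720942460132761^2 = 1420429319844313329730664601483335671261683881745483121
11^53 = 11 * 11^52 = 11 * 1420429319844313329730664601483335671261683881745483121 = 15624722518287446627037310616316692383878522699200314331

Result: 15624722518287446627037310616316692383878522699200314331
Multiplications needed: 8 (8 lines after 11^1)

11^53 = 15624722518287446627037310616316692383878522699200314331. Using exponentiation by squaring, this requires 8 multiplications. The key idea: if the exponent is even, square the half-power; if odd, multiply by the base once.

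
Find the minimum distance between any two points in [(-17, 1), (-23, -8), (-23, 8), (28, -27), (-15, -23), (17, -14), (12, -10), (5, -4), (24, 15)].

Computing all pairwise distances among 9 points:

d((-17, 1), (-23, -8)) = 10.8167
d((-17, 1), (-23, 8)) = 9.2195
d((-17, 1), (28, -27)) = 53.0
d((-17, 1), (-15, -23)) = 24.0832
d((-17, 1), (17, -14)) = 37.1618
d((-17, 1), (12, -10)) = 31.0161
d((-17, 1), (5, -4)) = 22.561
d((-17, 1), (24, 15)) = 43.3244
d((-23, -8), (-23, 8)) = 16.0
d((-23, -8), (28, -27)) = 54.4243
d((-23, -8), (-15, -23)) = 17.0
d((-23, -8), (17, -14)) = 40.4475
d((-23, -8), (12, -10)) = 35.0571
d((-23, -8), (5, -4)) = 28.2843
d((-23, -8), (24, 15)) = 52.3259
d((-23, 8), (28, -27)) = 61.8547
d((-23, 8), (-15, -23)) = 32.0156
d((-23, 8), (17, -14)) = 45.6508
d((-23, 8), (12, -10)) = 39.3573
d((-23, 8), (5, -4)) = 30.4631
d((-23, 8), (24, 15)) = 47.5184
d((28, -27), (-15, -23)) = 43.1856
d((28, -27), (17, -14)) = 17.0294
d((28, -27), (12, -10)) = 23.3452
d((28, -27), (5, -4)) = 32.5269
d((28, -27), (24, 15)) = 42.19
d((-15, -23), (17, -14)) = 33.2415
d((-15, -23), (12, -10)) = 29.9666
d((-15, -23), (5, -4)) = 27.5862
d((-15, -23), (24, 15)) = 54.4518
d((17, -14), (12, -10)) = 6.4031 <-- minimum
d((17, -14), (5, -4)) = 15.6205
d((17, -14), (24, 15)) = 29.8329
d((12, -10), (5, -4)) = 9.2195
d((12, -10), (24, 15)) = 27.7308
d((5, -4), (24, 15)) = 26.8701

Closest pair: (17, -14) and (12, -10) with distance 6.4031

The closest pair is (17, -14) and (12, -10) with Euclidean distance 6.4031. For 9 points, brute-force pairwise comparison is shown above. For large n, the divide-and-conquer algorithm (sort by x, recurse on halves, check the dividing strip) achieves O(n log n).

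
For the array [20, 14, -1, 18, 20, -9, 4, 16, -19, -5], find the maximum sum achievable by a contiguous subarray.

Using Kadane's algorithm on [20, 14, -1, 18, 20, -9, 4, 16, -19, -5]:

Scanning through the array:
Position 1 (value 14): max_ending_here = 34, max_so_far = 34
Position 2 (value -1): max_ending_here = 33, max_so_far = 34
Position 3 (value 18): max_ending_here = 51, max_so_far = 51
Position 4 (value 20): max_ending_here = 71, max_so_far = 71
Position 5 (value -9): max_ending_here = 62, max_so_far = 71
Position 6 (value 4): max_ending_here = 66, max_so_far = 71
Position 7 (value 16): max_ending_here = 82, max_so_far = 82
Position 8 (value -19): max_ending_here = 63, max_so_far = 82
Position 9 (value -5): max_ending_here = 58, max_so_far = 82

Maximum subarray: [20, 14, -1, 18, 20, -9, 4, 16]
Maximum sum: 82

The maximum subarray is [20, 14, -1, 18, 20, -9, 4, 16] with sum 82. This subarray runs from index 0 to index 7.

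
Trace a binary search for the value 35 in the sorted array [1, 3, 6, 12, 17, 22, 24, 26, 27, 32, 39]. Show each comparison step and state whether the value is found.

Binary search for 35 in [1, 3, 6, 12, 17, 22, 24, 26, 27, 32, 39]:

lo=0, hi=10, mid=5, arr[mid]=22 -> 22 < 35, search right half
lo=6, hi=10, mid=8, arr[mid]=27 -> 27 < 35, search right half
lo=9, hi=10, mid=9, arr[mid]=32 -> 32 < 35, search right half
lo=10, hi=10, mid=10, arr[mid]=39 -> 39 > 35, search left half
lo=10 > hi=9, target 35 not found

Binary search determines that 35 is not in the array after 4 comparisons. The search space was exhausted without finding the target.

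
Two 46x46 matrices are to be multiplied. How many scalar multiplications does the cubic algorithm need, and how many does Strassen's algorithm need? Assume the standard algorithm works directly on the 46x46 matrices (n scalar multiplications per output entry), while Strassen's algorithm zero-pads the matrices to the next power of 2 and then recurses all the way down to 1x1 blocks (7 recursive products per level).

Matrix multiplication for 46x46 matrices:

Strassen's algorithm requires power-of-2 dimensions. Pad 46x46 to 64x64 (next power of 2).

Standard algorithm: 46^3 = 97336 multiplications
Strassen's algorithm: 7^(log2(64)) = 7^6 = 117649 multiplications
Difference: 97336 - 117649 = -20313 (Strassen uses MORE here due to padding overhead — for small or just-over-power-of-2 n, padding can outweigh the per-level savings)

Standard: 97336 multiplications (46^3). Strassen: 117649 multiplications (7^6, after padding to 64x64). Strassen reduces 8 recursive multiplications to 7 at each level.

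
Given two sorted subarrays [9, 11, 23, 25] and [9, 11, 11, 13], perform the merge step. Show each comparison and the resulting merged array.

Merging process:

Compare 9 vs 9: take 9 from left. Merged: [9]
Compare 11 vs 9: take 9 from right. Merged: [9, 9]
Compare 11 vs 11: take 11 from left. Merged: [9, 9, 11]
Compare 23 vs 11: take 11 from right. Merged: [9, 9, 11, 11]
Compare 23 vs 11: take 11 from right. Merged: [9, 9, 11, 11, 11]
Compare 23 vs 13: take 13 from right. Merged: [9, 9, 11, 11, 11, 13]
Append remaining from left: [23, 25]. Merged: [9, 9, 11, 11, 11, 13, 23, 25]

Final merged array: [9, 9, 11, 11, 11, 13, 23, 25]
Total comparisons: 6

The merged array is [9, 9, 11, 11, 11, 13, 23, 25], requiring 6 comparisons. The merge step runs in O(n) time where n is the total number of elements.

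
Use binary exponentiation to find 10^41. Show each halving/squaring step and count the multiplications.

Computing 10^41 by squaring (build up from 10^1; each line after the first costs one multiplication):

10^1 = 10
10^2 = (10^1)^2 = 10^2 = 100
10^4 = (10^2)^2 = 100^2 = 10000
10^5 = 10 * 10^4 = 10 * 10000 = 100000
10^10 = (10^5)^2 = 100000^2 = 10000000000
10^20 = (10^10)^2 = 10000000000^2 = 100000000000000000000
10^40 = (10^20)^2 = 100000000000000000000^2 = 10000000000000000000000000000000000000000
10^41 = 10 * 10^40 = 10 * 10000000000000000000000000000000000000000 = 100000000000000000000000000000000000000000

Result: 100000000000000000000000000000000000000000
Multiplications needed: 7 (7 lines after 10^1)

10^41 = 100000000000000000000000000000000000000000. Using exponentiation by squaring, this requires 7 multiplications. The key idea: if the exponent is even, square the half-power; if odd, multiply by the base once.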